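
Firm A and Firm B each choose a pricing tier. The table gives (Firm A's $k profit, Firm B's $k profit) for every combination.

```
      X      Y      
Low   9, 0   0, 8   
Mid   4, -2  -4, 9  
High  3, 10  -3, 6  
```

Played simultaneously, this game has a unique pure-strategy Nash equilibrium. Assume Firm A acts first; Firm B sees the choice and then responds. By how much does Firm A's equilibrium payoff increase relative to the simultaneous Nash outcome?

3

Backward induction with Firm A moving first.
- Low: BR = Y, leader payoff 0.
- Mid: BR = Y, leader payoff -4.
- High: BR = X, leader payoff 3.
Firm A's induced payoffs are 0, -4, 3, so Firm A commits to High. Subgame-perfect outcome: (High, X) with payoffs (3, 10).
Now find the simultaneous Nash equilibrium.
Firm A's best replies: X→Low; Y→Low.
Firm B's best replies: Low→Y; Mid→Y; High→X.
Only (Low, Y) has each player best-responding; Nash payoffs (0, 8).
Firm A's commitment gain: 3 − 0 = 3.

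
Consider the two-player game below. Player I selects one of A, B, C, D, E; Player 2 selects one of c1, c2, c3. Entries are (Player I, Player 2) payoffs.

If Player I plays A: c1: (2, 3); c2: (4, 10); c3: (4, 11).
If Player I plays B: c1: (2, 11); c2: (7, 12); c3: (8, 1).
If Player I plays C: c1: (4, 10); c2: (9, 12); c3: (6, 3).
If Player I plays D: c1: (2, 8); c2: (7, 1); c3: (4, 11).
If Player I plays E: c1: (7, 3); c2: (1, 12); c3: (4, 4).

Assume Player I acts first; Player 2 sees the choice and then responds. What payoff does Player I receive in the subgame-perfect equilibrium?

Solve by backward induction (Player I leads).
- A → Player 2 plays c3 (best of 3, 10, 11); Player I gets 4.
- B → Player 2 plays c2 (best of 11, 12, 1); Player I gets 7.
- C → Player 2 plays c2 (best of 10, 12, 3); Player I gets 9.
- D → Player 2 plays c3 (best of 8, 1, 11); Player I gets 4.
- E → Player 2 plays c2 (best of 3, 12, 4); Player I gets 1.
Maximizing over 4, 7, 9, 4, 1, Player I chooses C. Subgame-perfect outcome: (C, c2) with payoffs (9, 12).

9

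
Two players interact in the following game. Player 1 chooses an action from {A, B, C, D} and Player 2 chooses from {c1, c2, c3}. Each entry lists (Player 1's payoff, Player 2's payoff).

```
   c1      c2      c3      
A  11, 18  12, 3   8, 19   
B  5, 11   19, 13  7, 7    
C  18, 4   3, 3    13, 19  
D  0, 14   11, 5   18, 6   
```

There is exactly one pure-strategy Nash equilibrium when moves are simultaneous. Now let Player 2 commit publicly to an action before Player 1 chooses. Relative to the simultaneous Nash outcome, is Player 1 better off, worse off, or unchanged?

unchanged

Work backward from Player 1's decision.
- c1: BR = C, leader payoff 4.
- c2: BR = B, leader payoff 13.
- c3: BR = D, leader payoff 6.
Player 2's induced payoffs are 4, 13, 6, so Player 2 commits to c2. Subgame-perfect outcome: (B, c2) with payoffs (19, 13).
Now find the simultaneous Nash equilibrium.
Player 1's best replies: c1→C; c2→B; c3→D.
Player 2's best replies: A→c3; B→c2; C→c3; D→c1.
The unique mutual best reply is (B, c2), giving (19, 13).
Player 1 earns 19 sequentially versus 19 at the Nash outcome: unchanged.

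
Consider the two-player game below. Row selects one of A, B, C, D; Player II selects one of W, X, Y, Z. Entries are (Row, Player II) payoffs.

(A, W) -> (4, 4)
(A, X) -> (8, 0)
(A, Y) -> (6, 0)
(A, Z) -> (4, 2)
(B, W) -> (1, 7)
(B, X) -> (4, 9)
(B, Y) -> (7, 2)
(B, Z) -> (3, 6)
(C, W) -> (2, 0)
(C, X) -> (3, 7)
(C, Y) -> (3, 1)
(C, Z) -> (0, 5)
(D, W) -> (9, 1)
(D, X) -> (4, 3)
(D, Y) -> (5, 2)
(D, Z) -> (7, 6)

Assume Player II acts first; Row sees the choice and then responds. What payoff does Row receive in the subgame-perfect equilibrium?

7

Work backward from Row's decision.
- W: Row compares 4, 1, 2, 9 and picks D; Player II would get 1.
- X: Row compares 8, 4, 3, 4 and picks A; Player II would get 0.
- Y: Row compares 6, 7, 3, 5 and picks B; Player II would get 2.
- Z: Row compares 4, 3, 0, 7 and picks D; Player II would get 6.
Player II's induced payoffs are 1, 0, 2, 6, so Player II commits to Z. Subgame-perfect outcome: (D, Z) with payoffs (7, 6).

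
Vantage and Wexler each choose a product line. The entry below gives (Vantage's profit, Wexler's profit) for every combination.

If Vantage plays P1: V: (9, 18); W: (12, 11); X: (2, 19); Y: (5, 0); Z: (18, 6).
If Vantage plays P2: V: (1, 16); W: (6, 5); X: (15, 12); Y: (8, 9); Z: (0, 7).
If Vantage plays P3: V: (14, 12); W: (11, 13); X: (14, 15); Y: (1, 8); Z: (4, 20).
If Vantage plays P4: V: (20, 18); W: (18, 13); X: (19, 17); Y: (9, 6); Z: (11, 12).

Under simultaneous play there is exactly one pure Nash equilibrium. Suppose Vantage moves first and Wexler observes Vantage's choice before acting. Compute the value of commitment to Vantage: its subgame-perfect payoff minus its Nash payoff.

Wexler best-responds to each possible Vantage move:
- P1 → Wexler plays X (best of 18, 11, 19, 0, 6); Vantage gets 2.
- P2 → Wexler plays V (best of 16, 5, 12, 9, 7); Vantage gets 1.
- P3 → Wexler plays Z (best of 12, 13, 15, 8, 20); Vantage gets 4.
- P4 → Wexler plays V (best of 18, 13, 17, 6, 12); Vantage gets 20.
Vantage's induced payoffs are 2, 1, 4, 20, so Vantage commits to P4. Subgame-perfect outcome: (P4, V) with payoffs (20, 18).
Now find the simultaneous Nash equilibrium.
Vantage's best replies: V→P4; W→P4; X→P4; Y→P4; Z→P1.
Wexler's best replies: P1→X; P2→V; P3→Z; P4→V.
Only (P4, V) has each player best-responding; Nash payoffs (20, 18).
Vantage's commitment gain: 20 − 20 = 0.

0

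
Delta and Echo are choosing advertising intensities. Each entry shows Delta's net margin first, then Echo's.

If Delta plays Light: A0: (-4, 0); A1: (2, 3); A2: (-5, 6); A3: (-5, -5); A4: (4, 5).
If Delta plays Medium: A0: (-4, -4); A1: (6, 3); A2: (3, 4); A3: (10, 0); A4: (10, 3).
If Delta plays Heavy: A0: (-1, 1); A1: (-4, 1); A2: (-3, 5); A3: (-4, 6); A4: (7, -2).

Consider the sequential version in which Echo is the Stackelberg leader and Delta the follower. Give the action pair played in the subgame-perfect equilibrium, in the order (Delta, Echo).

(Medium, A2)

Work backward from Delta's decision.
- A0 → Delta plays Heavy (best of -4, -4, -1); Echo gets 1.
- A1 → Delta plays Medium (best of 2, 6, -4); Echo gets 3.
- A2 → Delta plays Medium (best of -5, 3, -3); Echo gets 4.
- A3 → Delta plays Medium (best of -5, 10, -4); Echo gets 0.
- A4 → Delta plays Medium (best of 4, 10, 7); Echo gets 3.
Echo's induced payoffs are 1, 3, 4, 0, 3, so Echo commits to A2. Subgame-perfect outcome: (Medium, A2) with payoffs (3, 4).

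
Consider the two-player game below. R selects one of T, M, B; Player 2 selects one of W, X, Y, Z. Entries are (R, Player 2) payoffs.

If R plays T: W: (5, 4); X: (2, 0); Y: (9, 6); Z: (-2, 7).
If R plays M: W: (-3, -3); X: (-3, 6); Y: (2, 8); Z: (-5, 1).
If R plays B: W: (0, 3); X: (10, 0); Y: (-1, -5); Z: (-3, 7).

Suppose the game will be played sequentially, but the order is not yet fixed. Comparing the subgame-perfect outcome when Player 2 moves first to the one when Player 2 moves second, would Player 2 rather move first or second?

If R leads: Player 2's best replies are T→Z, M→Y, B→Z; R's induced payoffs -2, 2, -3; outcome (M, Y), payoffs (2, 8).
If Player 2 leads: R's best replies are W→T, X→B, Y→T, Z→T; Player 2's induced payoffs 4, 0, 6, 7; outcome (T, Z), payoffs (-2, 7).
Player 2 gets 7 moving first and 8 moving second, so Player 2 prefers to move second.

second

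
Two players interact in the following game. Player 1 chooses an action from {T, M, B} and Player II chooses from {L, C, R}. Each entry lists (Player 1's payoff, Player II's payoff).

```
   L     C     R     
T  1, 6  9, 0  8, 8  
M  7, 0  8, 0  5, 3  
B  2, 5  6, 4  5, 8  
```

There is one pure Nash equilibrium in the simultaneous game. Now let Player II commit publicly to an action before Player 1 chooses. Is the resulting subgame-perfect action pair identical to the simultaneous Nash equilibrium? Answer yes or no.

Solve by backward induction (Player II leads).
- L → Player 1 plays M (best of 1, 7, 2); Player II gets 0.
- C → Player 1 plays T (best of 9, 8, 6); Player II gets 0.
- R → Player 1 plays T (best of 8, 5, 5); Player II gets 8.
Among 0, 0, 8, the best is 8 at R. Subgame-perfect outcome: (T, R) with payoffs (8, 8).
For the simultaneous game, intersect best replies.
Player 1's best replies: L→M; C→T; R→T.
Player II's best replies: T→R; M→R; B→R.
Only (T, R) has each player best-responding; Nash payoffs (8, 8).
Sequential outcome (T, R) coincides with the Nash profile (T, R).

yes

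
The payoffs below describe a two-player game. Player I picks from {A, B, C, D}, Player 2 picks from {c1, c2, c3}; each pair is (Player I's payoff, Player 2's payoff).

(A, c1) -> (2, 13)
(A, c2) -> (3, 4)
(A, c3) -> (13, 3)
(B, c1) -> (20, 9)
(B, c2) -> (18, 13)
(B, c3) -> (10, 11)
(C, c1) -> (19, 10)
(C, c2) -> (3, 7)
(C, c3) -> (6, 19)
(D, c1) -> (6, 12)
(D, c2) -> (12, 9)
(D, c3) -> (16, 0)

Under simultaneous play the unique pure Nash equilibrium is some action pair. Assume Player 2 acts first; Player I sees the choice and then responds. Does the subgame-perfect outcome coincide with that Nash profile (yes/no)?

yes

Solve by backward induction (Player 2 leads).
- c1: BR = B, leader payoff 9.
- c2: BR = B, leader payoff 13.
- c3: BR = D, leader payoff 0.
Among 9, 13, 0, the best is 13 at c2. Subgame-perfect outcome: (B, c2) with payoffs (18, 13).
Now find the simultaneous Nash equilibrium.
Player I's best replies: c1→B; c2→B; c3→D.
Player 2's best replies: A→c1; B→c2; C→c3; D→c1.
Only (B, c2) has each player best-responding; Nash payoffs (18, 13).
Sequential outcome (B, c2) coincides with the Nash profile (B, c2).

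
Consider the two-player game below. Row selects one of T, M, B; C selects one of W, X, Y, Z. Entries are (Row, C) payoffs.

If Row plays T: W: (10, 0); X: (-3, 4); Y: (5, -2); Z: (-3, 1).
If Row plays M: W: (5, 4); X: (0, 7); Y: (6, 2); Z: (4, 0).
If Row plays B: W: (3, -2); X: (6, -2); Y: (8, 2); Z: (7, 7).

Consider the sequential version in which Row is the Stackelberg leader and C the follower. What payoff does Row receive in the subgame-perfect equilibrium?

7

C best-responds to each possible Row move:
- T: C compares 0, 4, -2, 1 and picks X; Row would get -3.
- M: C compares 4, 7, 2, 0 and picks X; Row would get 0.
- B: C compares -2, -2, 2, 7 and picks Z; Row would get 7.
Row's induced payoffs are -3, 0, 7, so Row commits to B. Subgame-perfect outcome: (B, Z) with payoffs (7, 7).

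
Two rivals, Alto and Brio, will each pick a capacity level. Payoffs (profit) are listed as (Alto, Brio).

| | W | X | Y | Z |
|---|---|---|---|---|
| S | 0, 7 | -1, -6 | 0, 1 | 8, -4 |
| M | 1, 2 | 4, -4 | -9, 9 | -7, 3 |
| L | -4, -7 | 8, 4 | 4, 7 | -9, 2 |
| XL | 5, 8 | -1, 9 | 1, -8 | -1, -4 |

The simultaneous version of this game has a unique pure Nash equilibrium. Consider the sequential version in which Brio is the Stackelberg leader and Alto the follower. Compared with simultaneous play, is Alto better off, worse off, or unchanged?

Solve by backward induction (Brio leads).
- W → Alto plays XL (best of 0, 1, -4, 5); Brio gets 8.
- X → Alto plays L (best of -1, 4, 8, -1); Brio gets 4.
- Y → Alto plays L (best of 0, -9, 4, 1); Brio gets 7.
- Z → Alto plays S (best of 8, -7, -9, -1); Brio gets -4.
Maximizing over 8, 4, 7, -4, Brio chooses W. Subgame-perfect outcome: (XL, W) with payoffs (5, 8).
For the simultaneous game, intersect best replies.
Alto's best replies: W→XL; X→L; Y→L; Z→S.
Brio's best replies: S→W; M→Y; L→Y; XL→X.
The unique mutual best reply is (L, Y), giving (4, 7).
Alto earns 5 sequentially versus 4 at the Nash outcome: better off.

better off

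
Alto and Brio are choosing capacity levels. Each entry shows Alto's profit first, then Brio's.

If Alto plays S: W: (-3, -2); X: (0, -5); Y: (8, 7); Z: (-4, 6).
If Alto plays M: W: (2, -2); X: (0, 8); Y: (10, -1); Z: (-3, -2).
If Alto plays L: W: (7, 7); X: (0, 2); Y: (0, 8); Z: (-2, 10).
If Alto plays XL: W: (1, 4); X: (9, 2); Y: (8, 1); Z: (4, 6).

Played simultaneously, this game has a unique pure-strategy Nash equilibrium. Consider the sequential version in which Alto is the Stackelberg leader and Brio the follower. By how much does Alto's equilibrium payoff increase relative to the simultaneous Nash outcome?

Brio best-responds to each possible Alto move:
- S: BR = Y, leader payoff 8.
- M: BR = X, leader payoff 0.
- L: BR = Z, leader payoff -2.
- XL: BR = Z, leader payoff 4.
Maximizing over 8, 0, -2, 4, Alto chooses S. Subgame-perfect outcome: (S, Y) with payoffs (8, 7).
For the simultaneous game, intersect best replies.
Alto's best replies: W→L; X→XL; Y→M; Z→XL.
Brio's best replies: S→Y; M→X; L→Z; XL→Z.
The unique mutual best reply is (XL, Z), giving (4, 6).
Alto's commitment gain: 8 − 4 = 4.

4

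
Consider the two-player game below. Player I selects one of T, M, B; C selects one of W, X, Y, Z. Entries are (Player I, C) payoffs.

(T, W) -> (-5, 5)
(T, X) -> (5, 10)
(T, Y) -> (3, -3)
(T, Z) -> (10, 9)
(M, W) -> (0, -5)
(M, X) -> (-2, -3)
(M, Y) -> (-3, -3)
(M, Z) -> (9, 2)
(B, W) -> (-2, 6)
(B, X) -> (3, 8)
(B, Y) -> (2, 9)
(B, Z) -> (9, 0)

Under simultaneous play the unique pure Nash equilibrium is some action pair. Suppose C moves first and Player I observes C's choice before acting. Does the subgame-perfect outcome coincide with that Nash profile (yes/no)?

Work backward from Player I's decision.
- W: BR = M, leader payoff -5.
- X: BR = T, leader payoff 10.
- Y: BR = T, leader payoff -3.
- Z: BR = T, leader payoff 9.
Maximizing over -5, 10, -3, 9, C chooses X. Subgame-perfect outcome: (T, X) with payoffs (5, 10).
For the simultaneous game, intersect best replies.
Player I's best replies: W→M; X→T; Y→T; Z→T.
C's best replies: T→X; M→Z; B→Y.
Only (T, X) has each player best-responding; Nash payoffs (5, 10).
Sequential outcome (T, X) coincides with the Nash profile (T, X).

yes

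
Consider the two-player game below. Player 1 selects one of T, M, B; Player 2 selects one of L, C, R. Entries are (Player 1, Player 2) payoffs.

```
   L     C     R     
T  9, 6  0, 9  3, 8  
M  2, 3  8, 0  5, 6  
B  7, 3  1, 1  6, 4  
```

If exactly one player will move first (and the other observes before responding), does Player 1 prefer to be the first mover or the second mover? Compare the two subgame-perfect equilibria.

second

If Player 1 leads: Player 2's best replies are T→C, M→R, B→R; Player 1's induced payoffs 0, 5, 6; outcome (B, R), payoffs (6, 4).
If Player 2 leads: Player 1's best replies are L→T, C→M, R→B; Player 2's induced payoffs 6, 0, 4; outcome (T, L), payoffs (9, 6).
Player 1 gets 6 moving first and 9 moving second, so Player 1 prefers to move second.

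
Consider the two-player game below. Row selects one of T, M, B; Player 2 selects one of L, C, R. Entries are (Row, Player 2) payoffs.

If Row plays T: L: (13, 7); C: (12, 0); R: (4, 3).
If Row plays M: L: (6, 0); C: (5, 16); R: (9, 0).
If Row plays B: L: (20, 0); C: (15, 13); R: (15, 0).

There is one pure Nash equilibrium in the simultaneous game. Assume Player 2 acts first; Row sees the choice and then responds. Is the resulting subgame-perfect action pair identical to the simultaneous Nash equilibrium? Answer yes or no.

yes

Work backward from Row's decision.
- L: BR = B, leader payoff 0.
- C: BR = B, leader payoff 13.
- R: BR = B, leader payoff 0.
Player 2's induced payoffs are 0, 13, 0, so Player 2 commits to C. Subgame-perfect outcome: (B, C) with payoffs (15, 13).
For the simultaneous game, intersect best replies.
Row's best replies: L→B; C→B; R→B.
Player 2's best replies: T→L; M→C; B→C.
The unique mutual best reply is (B, C), giving (15, 13).
Sequential outcome (B, C) coincides with the Nash profile (B, C).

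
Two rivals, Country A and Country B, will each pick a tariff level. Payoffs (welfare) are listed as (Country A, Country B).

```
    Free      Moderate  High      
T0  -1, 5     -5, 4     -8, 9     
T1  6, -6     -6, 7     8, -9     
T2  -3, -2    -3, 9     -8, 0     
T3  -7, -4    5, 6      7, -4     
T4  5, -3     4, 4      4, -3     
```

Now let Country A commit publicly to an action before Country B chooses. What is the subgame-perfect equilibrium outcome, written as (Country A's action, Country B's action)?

(T3, Moderate)

Country B best-responds to each possible Country A move:
- T0 → Country B plays High (best of 5, 4, 9); Country A gets -8.
- T1 → Country B plays Moderate (best of -6, 7, -9); Country A gets -6.
- T2 → Country B plays Moderate (best of -2, 9, 0); Country A gets -3.
- T3 → Country B plays Moderate (best of -4, 6, -4); Country A gets 5.
- T4 → Country B plays Moderate (best of -3, 4, -3); Country A gets 4.
Among -8, -6, -3, 5, 4, the best is 5 at T3. Subgame-perfect outcome: (T3, Moderate) with payoffs (5, 6).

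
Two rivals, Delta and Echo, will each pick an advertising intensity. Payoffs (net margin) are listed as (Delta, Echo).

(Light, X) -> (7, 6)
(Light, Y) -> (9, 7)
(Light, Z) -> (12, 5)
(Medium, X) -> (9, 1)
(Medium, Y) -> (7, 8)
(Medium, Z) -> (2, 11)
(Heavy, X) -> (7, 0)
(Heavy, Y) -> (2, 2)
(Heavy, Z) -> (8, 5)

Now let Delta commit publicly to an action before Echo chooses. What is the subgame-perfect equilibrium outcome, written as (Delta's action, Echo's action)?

Echo best-responds to each possible Delta move:
- Light: Echo compares 6, 7, 5 and picks Y; Delta would get 9.
- Medium: Echo compares 1, 8, 11 and picks Z; Delta would get 2.
- Heavy: Echo compares 0, 2, 5 and picks Z; Delta would get 8.
Maximizing over 9, 2, 8, Delta chooses Light. Subgame-perfect outcome: (Light, Y) with payoffs (9, 7).

(Light, Y)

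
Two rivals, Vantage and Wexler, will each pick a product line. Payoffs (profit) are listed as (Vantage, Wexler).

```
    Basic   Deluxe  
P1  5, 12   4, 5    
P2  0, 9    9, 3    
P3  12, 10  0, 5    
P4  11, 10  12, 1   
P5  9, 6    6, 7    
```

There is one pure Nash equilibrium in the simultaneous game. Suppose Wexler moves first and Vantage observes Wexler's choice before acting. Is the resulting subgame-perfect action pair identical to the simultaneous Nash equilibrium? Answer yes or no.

Backward induction with Wexler moving first.
- Basic → Vantage plays P3 (best of 5, 0, 12, 11, 9); Wexler gets 10.
- Deluxe → Vantage plays P4 (best of 4, 9, 0, 12, 6); Wexler gets 1.
Among 10, 1, the best is 10 at Basic. Subgame-perfect outcome: (P3, Basic) with payoffs (12, 10).
Under simultaneous play:
Vantage's best replies: Basic→P3; Deluxe→P4.
Wexler's best replies: P1→Basic; P2→Basic; P3→Basic; P4→Basic; P5→Deluxe.
Only (P3, Basic) has each player best-responding; Nash payoffs (12, 10).
Sequential outcome (P3, Basic) coincides with the Nash profile (P3, Basic).

yes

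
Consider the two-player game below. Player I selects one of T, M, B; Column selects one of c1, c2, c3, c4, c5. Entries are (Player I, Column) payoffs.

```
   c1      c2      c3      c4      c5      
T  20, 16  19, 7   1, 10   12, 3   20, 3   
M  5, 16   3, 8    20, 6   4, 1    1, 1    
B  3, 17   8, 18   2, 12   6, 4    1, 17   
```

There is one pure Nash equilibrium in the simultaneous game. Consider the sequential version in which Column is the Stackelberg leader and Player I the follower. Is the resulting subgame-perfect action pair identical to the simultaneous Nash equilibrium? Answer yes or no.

yes

Work backward from Player I's decision.
- c1: BR = T, leader payoff 16.
- c2: BR = T, leader payoff 7.
- c3: BR = M, leader payoff 6.
- c4: BR = T, leader payoff 3.
- c5: BR = T, leader payoff 3.
Maximizing over 16, 7, 6, 3, 3, Column chooses c1. Subgame-perfect outcome: (T, c1) with payoffs (20, 16).
Now find the simultaneous Nash equilibrium.
Player I's best replies: c1→T; c2→T; c3→M; c4→T; c5→T.
Column's best replies: T→c1; M→c1; B→c2.
The unique mutual best reply is (T, c1), giving (20, 16).
Sequential outcome (T, c1) coincides with the Nash profile (T, c1).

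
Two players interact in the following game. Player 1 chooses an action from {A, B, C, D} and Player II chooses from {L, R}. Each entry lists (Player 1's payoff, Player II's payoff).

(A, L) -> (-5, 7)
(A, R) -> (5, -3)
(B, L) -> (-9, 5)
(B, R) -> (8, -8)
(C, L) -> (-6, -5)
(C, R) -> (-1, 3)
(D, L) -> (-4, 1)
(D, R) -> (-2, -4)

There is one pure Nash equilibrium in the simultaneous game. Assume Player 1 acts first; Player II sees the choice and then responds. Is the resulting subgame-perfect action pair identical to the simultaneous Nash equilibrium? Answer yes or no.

Solve by backward induction (Player 1 leads).
- A → Player II plays L (best of 7, -3); Player 1 gets -5.
- B → Player II plays L (best of 5, -8); Player 1 gets -9.
- C → Player II plays R (best of -5, 3); Player 1 gets -1.
- D → Player II plays L (best of 1, -4); Player 1 gets -4.
Maximizing over -5, -9, -1, -4, Player 1 chooses C. Subgame-perfect outcome: (C, R) with payoffs (-1, 3).
Under simultaneous play:
Player 1's best replies: L→D; R→B.
Player II's best replies: A→L; B→L; C→R; D→L.
Only (D, L) has each player best-responding; Nash payoffs (-4, 1).
Sequential outcome (C, R) differs from the Nash profile (D, L).

no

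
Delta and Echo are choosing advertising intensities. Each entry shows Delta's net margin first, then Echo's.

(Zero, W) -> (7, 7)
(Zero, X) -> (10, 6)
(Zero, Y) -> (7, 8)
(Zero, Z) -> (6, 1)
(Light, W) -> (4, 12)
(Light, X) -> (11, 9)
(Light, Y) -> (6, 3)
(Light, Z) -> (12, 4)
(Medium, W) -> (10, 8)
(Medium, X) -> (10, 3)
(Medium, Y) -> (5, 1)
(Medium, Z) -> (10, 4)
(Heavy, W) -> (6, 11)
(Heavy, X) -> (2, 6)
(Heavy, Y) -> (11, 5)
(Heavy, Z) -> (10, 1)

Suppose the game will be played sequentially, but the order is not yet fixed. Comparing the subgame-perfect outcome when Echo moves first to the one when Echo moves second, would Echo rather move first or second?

first

If Delta leads: Echo's best replies are Zero→Y, Light→W, Medium→W, Heavy→W; Delta's induced payoffs 7, 4, 10, 6; outcome (Medium, W), payoffs (10, 8).
If Echo leads: Delta's best replies are W→Medium, X→Light, Y→Heavy, Z→Light; Echo's induced payoffs 8, 9, 5, 4; outcome (Light, X), payoffs (11, 9).
Echo gets 9 moving first and 8 moving second, so Echo prefers to move first.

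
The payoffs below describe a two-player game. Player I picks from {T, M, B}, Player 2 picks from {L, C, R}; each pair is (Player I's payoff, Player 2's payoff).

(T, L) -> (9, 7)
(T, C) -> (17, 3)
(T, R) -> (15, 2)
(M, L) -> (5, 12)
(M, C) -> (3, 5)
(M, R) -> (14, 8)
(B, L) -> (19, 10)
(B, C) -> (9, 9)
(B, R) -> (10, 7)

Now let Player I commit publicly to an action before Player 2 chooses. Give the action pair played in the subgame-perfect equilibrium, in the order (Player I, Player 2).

(B, L)

Solve by backward induction (Player I leads).
- T → Player 2 plays L (best of 7, 3, 2); Player I gets 9.
- M → Player 2 plays L (best of 12, 5, 8); Player I gets 5.
- B → Player 2 plays L (best of 10, 9, 7); Player I gets 19.
Player I's induced payoffs are 9, 5, 19, so Player I commits to B. Subgame-perfect outcome: (B, L) with payoffs (19, 10).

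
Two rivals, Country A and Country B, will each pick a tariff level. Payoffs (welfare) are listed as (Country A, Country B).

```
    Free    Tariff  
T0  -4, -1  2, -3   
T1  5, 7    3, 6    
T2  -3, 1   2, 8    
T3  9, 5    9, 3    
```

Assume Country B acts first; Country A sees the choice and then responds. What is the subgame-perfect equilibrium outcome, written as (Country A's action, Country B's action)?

(T3, Free)

Solve by backward induction (Country B leads).
- Free → Country A plays T3 (best of -4, 5, -3, 9); Country B gets 5.
- Tariff → Country A plays T3 (best of 2, 3, 2, 9); Country B gets 3.
Country B's induced payoffs are 5, 3, so Country B commits to Free. Subgame-perfect outcome: (T3, Free) with payoffs (9, 5).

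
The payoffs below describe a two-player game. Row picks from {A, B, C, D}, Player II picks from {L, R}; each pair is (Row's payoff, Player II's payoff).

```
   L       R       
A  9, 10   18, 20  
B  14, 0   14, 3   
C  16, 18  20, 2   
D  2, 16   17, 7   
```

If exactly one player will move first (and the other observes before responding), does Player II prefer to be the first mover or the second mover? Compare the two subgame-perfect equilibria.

second

If Row leads: Player II's best replies are A→R, B→R, C→L, D→L; Row's induced payoffs 18, 14, 16, 2; outcome (A, R), payoffs (18, 20).
If Player II leads: Row's best replies are L→C, R→C; Player II's induced payoffs 18, 2; outcome (C, L), payoffs (16, 18).
Player II gets 18 moving first and 20 moving second, so Player II prefers to move second.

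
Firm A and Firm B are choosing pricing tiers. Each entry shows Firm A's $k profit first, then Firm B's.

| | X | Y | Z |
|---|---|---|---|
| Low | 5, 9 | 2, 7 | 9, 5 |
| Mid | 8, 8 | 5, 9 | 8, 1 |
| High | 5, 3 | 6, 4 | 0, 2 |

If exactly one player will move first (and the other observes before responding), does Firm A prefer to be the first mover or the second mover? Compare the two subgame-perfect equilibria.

second

If Firm A leads: Firm B's best replies are Low→X, Mid→Y, High→Y; Firm A's induced payoffs 5, 5, 6; outcome (High, Y), payoffs (6, 4).
If Firm B leads: Firm A's best replies are X→Mid, Y→High, Z→Low; Firm B's induced payoffs 8, 4, 5; outcome (Mid, X), payoffs (8, 8).
Firm A gets 6 moving first and 8 moving second, so Firm A prefers to move second.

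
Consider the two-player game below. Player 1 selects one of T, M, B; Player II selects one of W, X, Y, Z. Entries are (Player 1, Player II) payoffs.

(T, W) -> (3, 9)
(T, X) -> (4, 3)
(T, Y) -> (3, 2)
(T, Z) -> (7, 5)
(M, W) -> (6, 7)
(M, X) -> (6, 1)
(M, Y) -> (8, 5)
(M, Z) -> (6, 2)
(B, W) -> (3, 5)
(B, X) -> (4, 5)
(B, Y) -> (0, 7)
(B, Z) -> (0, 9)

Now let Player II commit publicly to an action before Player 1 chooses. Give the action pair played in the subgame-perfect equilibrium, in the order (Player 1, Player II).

Solve by backward induction (Player II leads).
- W → Player 1 plays M (best of 3, 6, 3); Player II gets 7.
- X → Player 1 plays M (best of 4, 6, 4); Player II gets 1.
- Y → Player 1 plays M (best of 3, 8, 0); Player II gets 5.
- Z → Player 1 plays T (best of 7, 6, 0); Player II gets 5.
Player II's induced payoffs are 7, 1, 5, 5, so Player II commits to W. Subgame-perfect outcome: (M, W) with payoffs (6, 7).

(M, W)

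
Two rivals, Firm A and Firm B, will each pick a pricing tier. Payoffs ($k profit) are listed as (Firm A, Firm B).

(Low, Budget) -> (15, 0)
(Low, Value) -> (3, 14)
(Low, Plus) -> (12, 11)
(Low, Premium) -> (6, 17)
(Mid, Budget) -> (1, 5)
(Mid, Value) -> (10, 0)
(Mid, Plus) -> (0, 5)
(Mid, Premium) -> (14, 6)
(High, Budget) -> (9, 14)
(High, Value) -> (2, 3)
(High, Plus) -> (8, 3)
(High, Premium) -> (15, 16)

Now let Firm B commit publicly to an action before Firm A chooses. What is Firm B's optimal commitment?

Backward induction with Firm B moving first.
- Budget: Firm A compares 15, 1, 9 and picks Low; Firm B would get 0.
- Value: Firm A compares 3, 10, 2 and picks Mid; Firm B would get 0.
- Plus: Firm A compares 12, 0, 8 and picks Low; Firm B would get 11.
- Premium: Firm A compares 6, 14, 15 and picks High; Firm B would get 16.
Among 0, 0, 11, 16, the best is 16 at Premium. Subgame-perfect outcome: (High, Premium) with payoffs (15, 16).

Premium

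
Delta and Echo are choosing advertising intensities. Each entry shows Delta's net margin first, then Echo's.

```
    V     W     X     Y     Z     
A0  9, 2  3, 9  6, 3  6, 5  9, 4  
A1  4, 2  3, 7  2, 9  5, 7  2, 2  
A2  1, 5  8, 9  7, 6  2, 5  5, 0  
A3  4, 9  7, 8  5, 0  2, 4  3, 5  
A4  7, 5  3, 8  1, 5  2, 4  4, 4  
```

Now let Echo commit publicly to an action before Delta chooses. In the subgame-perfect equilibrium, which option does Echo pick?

Backward induction with Echo moving first.
- V: BR = A0, leader payoff 2.
- W: BR = A2, leader payoff 9.
- X: BR = A2, leader payoff 6.
- Y: BR = A0, leader payoff 5.
- Z: BR = A0, leader payoff 4.
Maximizing over 2, 9, 6, 5, 4, Echo chooses W. Subgame-perfect outcome: (A2, W) with payoffs (8, 9).

W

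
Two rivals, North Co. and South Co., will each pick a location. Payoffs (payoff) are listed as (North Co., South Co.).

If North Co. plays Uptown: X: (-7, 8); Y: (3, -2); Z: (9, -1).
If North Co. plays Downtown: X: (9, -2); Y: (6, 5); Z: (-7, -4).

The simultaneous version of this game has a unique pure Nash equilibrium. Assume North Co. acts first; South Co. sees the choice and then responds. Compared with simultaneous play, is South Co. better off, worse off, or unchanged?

Work backward from South Co.'s decision.
- Uptown: South Co. compares 8, -2, -1 and picks X; North Co. would get -7.
- Downtown: South Co. compares -2, 5, -4 and picks Y; North Co. would get 6.
North Co.'s induced payoffs are -7, 6, so North Co. commits to Downtown. Subgame-perfect outcome: (Downtown, Y) with payoffs (6, 5).
Now find the simultaneous Nash equilibrium.
North Co.'s best replies: X→Downtown; Y→Downtown; Z→Uptown.
South Co.'s best replies: Uptown→X; Downtown→Y.
The unique mutual best reply is (Downtown, Y), giving (6, 5).
South Co. earns 5 sequentially versus 5 at the Nash outcome: unchanged.

unchanged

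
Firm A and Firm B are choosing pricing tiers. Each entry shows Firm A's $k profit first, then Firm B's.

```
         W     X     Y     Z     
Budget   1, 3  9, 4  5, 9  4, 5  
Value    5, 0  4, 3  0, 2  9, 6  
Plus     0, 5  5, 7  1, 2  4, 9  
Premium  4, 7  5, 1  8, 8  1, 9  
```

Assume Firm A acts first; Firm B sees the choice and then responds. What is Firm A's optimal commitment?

Value

Backward induction with Firm A moving first.
- Budget → Firm B plays Y (best of 3, 4, 9, 5); Firm A gets 5.
- Value → Firm B plays Z (best of 0, 3, 2, 6); Firm A gets 9.
- Plus → Firm B plays Z (best of 5, 7, 2, 9); Firm A gets 4.
- Premium → Firm B plays Z (best of 7, 1, 8, 9); Firm A gets 1.
Maximizing over 5, 9, 4, 1, Firm A chooses Value. Subgame-perfect outcome: (Value, Z) with payoffs (9, 6).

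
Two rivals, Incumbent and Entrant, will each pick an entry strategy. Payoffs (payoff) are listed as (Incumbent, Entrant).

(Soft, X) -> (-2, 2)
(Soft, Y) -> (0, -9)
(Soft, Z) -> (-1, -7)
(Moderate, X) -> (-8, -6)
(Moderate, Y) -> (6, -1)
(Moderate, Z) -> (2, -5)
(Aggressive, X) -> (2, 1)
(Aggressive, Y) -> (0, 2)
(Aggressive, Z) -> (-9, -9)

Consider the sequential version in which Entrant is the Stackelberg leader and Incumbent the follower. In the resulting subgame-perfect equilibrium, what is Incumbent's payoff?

2

Backward induction with Entrant moving first.
- X: Incumbent compares -2, -8, 2 and picks Aggressive; Entrant would get 1.
- Y: Incumbent compares 0, 6, 0 and picks Moderate; Entrant would get -1.
- Z: Incumbent compares -1, 2, -9 and picks Moderate; Entrant would get -5.
Entrant's induced payoffs are 1, -1, -5, so Entrant commits to X. Subgame-perfect outcome: (Aggressive, X) with payoffs (2, 1).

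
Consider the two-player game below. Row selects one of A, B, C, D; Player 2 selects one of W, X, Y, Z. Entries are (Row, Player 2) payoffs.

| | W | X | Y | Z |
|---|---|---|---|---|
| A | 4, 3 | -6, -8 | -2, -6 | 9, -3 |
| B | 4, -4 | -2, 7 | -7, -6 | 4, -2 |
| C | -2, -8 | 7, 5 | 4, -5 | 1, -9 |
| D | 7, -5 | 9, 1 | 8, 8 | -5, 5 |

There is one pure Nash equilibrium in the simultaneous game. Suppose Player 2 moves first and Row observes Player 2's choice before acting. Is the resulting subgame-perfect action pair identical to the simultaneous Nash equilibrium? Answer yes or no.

Work backward from Row's decision.
- W: Row compares 4, 4, -2, 7 and picks D; Player 2 would get -5.
- X: Row compares -6, -2, 7, 9 and picks D; Player 2 would get 1.
- Y: Row compares -2, -7, 4, 8 and picks D; Player 2 would get 8.
- Z: Row compares 9, 4, 1, -5 and picks A; Player 2 would get -3.
Maximizing over -5, 1, 8, -3, Player 2 chooses Y. Subgame-perfect outcome: (D, Y) with payoffs (8, 8).
For the simultaneous game, intersect best replies.
Row's best replies: W→D; X→D; Y→D; Z→A.
Player 2's best replies: A→W; B→X; C→X; D→Y.
Only (D, Y) has each player best-responding; Nash payoffs (8, 8).
Sequential outcome (D, Y) coincides with the Nash profile (D, Y).

yes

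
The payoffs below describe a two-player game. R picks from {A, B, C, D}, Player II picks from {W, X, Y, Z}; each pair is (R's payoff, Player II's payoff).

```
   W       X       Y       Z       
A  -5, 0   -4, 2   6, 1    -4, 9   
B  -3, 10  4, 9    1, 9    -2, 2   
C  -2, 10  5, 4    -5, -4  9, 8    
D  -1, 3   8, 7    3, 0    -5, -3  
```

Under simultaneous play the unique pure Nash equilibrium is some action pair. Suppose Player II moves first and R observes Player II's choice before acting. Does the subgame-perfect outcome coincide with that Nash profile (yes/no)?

R best-responds to each possible Player II move:
- W: R compares -5, -3, -2, -1 and picks D; Player II would get 3.
- X: R compares -4, 4, 5, 8 and picks D; Player II would get 7.
- Y: R compares 6, 1, -5, 3 and picks A; Player II would get 1.
- Z: R compares -4, -2, 9, -5 and picks C; Player II would get 8.
Maximizing over 3, 7, 1, 8, Player II chooses Z. Subgame-perfect outcome: (C, Z) with payoffs (9, 8).
Under simultaneous play:
R's best replies: W→D; X→D; Y→A; Z→C.
Player II's best replies: A→Z; B→W; C→W; D→X.
Only (D, X) has each player best-responding; Nash payoffs (8, 7).
Sequential outcome (C, Z) differs from the Nash profile (D, X).

no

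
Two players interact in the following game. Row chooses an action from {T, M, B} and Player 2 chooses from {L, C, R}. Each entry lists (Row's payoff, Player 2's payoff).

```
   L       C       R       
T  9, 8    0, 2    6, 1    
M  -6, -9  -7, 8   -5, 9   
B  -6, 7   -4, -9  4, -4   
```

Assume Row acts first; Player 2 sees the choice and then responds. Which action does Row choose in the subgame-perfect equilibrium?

T

Work backward from Player 2's decision.
- T: Player 2 compares 8, 2, 1 and picks L; Row would get 9.
- M: Player 2 compares -9, 8, 9 and picks R; Row would get -5.
- B: Player 2 compares 7, -9, -4 and picks L; Row would get -6.
Maximizing over 9, -5, -6, Row chooses T. Subgame-perfect outcome: (T, L) with payoffs (9, 8).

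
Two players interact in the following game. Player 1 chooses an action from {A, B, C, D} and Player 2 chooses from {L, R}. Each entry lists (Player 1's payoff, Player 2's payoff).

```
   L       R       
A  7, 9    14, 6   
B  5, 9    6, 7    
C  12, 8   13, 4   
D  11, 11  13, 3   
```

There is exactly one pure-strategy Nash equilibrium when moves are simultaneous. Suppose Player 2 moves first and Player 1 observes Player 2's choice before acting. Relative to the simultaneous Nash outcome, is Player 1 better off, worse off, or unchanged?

Backward induction with Player 2 moving first.
- L: Player 1 compares 7, 5, 12, 11 and picks C; Player 2 would get 8.
- R: Player 1 compares 14, 6, 13, 13 and picks A; Player 2 would get 6.
Among 8, 6, the best is 8 at L. Subgame-perfect outcome: (C, L) with payoffs (12, 8).
For the simultaneous game, intersect best replies.
Player 1's best replies: L→C; R→A.
Player 2's best replies: A→L; B→L; C→L; D→L.
Only (C, L) has each player best-responding; Nash payoffs (12, 8).
Player 1 earns 12 sequentially versus 12 at the Nash outcome: unchanged.

unchanged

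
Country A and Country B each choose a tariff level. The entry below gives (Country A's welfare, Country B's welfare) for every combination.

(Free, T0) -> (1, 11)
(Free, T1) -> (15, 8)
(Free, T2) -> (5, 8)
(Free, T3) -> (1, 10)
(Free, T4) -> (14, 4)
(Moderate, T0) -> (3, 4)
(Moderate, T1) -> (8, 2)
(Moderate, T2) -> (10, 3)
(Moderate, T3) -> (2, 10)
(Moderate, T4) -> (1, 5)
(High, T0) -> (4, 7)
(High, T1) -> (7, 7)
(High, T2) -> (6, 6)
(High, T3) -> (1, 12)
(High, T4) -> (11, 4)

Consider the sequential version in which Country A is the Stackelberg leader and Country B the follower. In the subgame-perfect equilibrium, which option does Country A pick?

Country B best-responds to each possible Country A move:
- Free: BR = T0, leader payoff 1.
- Moderate: BR = T3, leader payoff 2.
- High: BR = T3, leader payoff 1.
Country A's induced payoffs are 1, 2, 1, so Country A commits to Moderate. Subgame-perfect outcome: (Moderate, T3) with payoffs (2, 10).

Moderate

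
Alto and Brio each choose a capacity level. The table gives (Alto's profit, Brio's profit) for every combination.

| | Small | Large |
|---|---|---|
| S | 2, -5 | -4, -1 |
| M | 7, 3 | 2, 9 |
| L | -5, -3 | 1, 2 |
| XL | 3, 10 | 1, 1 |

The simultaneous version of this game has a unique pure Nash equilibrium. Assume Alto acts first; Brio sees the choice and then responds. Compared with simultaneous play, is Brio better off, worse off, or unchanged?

better off

Work backward from Brio's decision.
- S → Brio plays Large (best of -5, -1); Alto gets -4.
- M → Brio plays Large (best of 3, 9); Alto gets 2.
- L → Brio plays Large (best of -3, 2); Alto gets 1.
- XL → Brio plays Small (best of 10, 1); Alto gets 3.
Among -4, 2, 1, 3, the best is 3 at XL. Subgame-perfect outcome: (XL, Small) with payoffs (3, 10).
For the simultaneous game, intersect best replies.
Alto's best replies: Small→M; Large→M.
Brio's best replies: S→Large; M→Large; L→Large; XL→Small.
The unique mutual best reply is (M, Large), giving (2, 9).
Brio earns 10 sequentially versus 9 at the Nash outcome: better off.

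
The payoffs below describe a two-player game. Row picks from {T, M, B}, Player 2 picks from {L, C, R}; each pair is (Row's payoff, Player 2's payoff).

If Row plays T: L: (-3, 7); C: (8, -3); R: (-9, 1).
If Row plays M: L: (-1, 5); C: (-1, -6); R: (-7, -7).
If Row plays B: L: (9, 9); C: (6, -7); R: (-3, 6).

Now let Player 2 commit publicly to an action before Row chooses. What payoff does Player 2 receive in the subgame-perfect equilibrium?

9

Solve by backward induction (Player 2 leads).
- L: Row compares -3, -1, 9 and picks B; Player 2 would get 9.
- C: Row compares 8, -1, 6 and picks T; Player 2 would get -3.
- R: Row compares -9, -7, -3 and picks B; Player 2 would get 6.
Maximizing over 9, -3, 6, Player 2 chooses L. Subgame-perfect outcome: (B, L) with payoffs (9, 9).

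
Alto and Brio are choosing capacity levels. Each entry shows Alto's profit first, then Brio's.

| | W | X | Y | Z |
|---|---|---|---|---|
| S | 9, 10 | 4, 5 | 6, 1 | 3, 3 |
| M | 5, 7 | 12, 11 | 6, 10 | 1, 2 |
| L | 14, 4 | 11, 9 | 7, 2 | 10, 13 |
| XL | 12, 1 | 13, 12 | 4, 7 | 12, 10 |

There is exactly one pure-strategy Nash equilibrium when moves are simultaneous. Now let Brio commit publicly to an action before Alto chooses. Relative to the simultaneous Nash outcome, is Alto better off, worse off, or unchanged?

Alto best-responds to each possible Brio move:
- W: Alto compares 9, 5, 14, 12 and picks L; Brio would get 4.
- X: Alto compares 4, 12, 11, 13 and picks XL; Brio would get 12.
- Y: Alto compares 6, 6, 7, 4 and picks L; Brio would get 2.
- Z: Alto compares 3, 1, 10, 12 and picks XL; Brio would get 10.
Brio's induced payoffs are 4, 12, 2, 10, so Brio commits to X. Subgame-perfect outcome: (XL, X) with payoffs (13, 12).
Now find the simultaneous Nash equilibrium.
Alto's best replies: W→L; X→XL; Y→L; Z→XL.
Brio's best replies: S→W; M→X; L→Z; XL→X.
The unique mutual best reply is (XL, X), giving (13, 12).
Alto earns 13 sequentially versus 13 at the Nash outcome: unchanged.

unchanged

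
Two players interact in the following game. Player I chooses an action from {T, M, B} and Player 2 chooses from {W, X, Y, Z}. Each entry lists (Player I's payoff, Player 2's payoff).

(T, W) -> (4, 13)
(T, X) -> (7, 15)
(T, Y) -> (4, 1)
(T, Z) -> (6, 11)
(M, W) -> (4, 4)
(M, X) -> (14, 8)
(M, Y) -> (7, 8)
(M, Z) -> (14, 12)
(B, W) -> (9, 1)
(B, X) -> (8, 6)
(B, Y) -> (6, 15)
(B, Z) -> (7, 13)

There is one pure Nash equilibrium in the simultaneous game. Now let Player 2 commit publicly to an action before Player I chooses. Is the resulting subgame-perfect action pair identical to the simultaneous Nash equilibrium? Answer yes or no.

Backward induction with Player 2 moving first.
- W: Player I compares 4, 4, 9 and picks B; Player 2 would get 1.
- X: Player I compares 7, 14, 8 and picks M; Player 2 would get 8.
- Y: Player I compares 4, 7, 6 and picks M; Player 2 would get 8.
- Z: Player I compares 6, 14, 7 and picks M; Player 2 would get 12.
Player 2's induced payoffs are 1, 8, 8, 12, so Player 2 commits to Z. Subgame-perfect outcome: (M, Z) with payoffs (14, 12).
Under simultaneous play:
Player I's best replies: W→B; X→M; Y→M; Z→M.
Player 2's best replies: T→X; M→Z; B→Y.
The unique mutual best reply is (M, Z), giving (14, 12).
Sequential outcome (M, Z) coincides with the Nash profile (M, Z).

yes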